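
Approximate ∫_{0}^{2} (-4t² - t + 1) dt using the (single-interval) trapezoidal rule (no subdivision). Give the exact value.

-16

T = (b−a)/2 · [f(0) + f(2)] = 1·[1 + (-17)] = -16.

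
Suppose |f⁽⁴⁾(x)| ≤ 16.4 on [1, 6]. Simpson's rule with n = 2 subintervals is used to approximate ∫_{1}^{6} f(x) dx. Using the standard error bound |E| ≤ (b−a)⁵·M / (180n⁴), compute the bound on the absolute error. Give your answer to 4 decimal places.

17.7951

|E| ≤ (5)⁵·16.4 / (180·2⁴) = 51250/2880 = 17.7951.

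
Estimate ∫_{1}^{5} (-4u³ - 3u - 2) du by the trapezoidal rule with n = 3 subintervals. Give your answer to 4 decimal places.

-710.6667

h = (5 − 1)/3 = 1.333333.
Nodes u₀,…,u₃ = 1, 2.333333, 3.666667, 5.
f(u) = -4u³ - 3u - 2: f₀=-9, f₁=-59.814815, f₂=-210.185185, f₃=-517.
(h/2)·[f₀ + 2f₁ + 2f₂ + f₃] = 0.666667·(-1066) = -710.6667.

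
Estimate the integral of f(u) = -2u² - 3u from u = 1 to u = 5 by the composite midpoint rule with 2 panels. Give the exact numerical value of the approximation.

h = (5 − 1)/2 = 2.
Midpoints m₁,…,m₂ = 2, 4.
f(m₁)=-14, f(m₂)=-44.
h·[f(m₁) + f(m₂)] = 2·(-58) = -116.

-116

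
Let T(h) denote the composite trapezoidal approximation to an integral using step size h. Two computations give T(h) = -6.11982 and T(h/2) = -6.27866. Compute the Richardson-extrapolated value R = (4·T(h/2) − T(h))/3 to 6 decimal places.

-6.331607

R = (4·T(h/2) − T(h)) / 3 = (4·(-6.27866) − (-6.11982))/3 = (-18.99482)/3 = -6.331607.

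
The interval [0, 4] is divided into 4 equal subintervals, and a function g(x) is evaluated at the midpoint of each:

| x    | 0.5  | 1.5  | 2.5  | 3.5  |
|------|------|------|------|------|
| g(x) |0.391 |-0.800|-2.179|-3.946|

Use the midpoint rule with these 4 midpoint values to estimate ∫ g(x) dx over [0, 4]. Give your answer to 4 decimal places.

h = 1, n = 4.
h·[y(m₁) + y(m₂) + y(m₃) + y(m₄)] = 1·(-6.534) = -6.5340.

-6.5340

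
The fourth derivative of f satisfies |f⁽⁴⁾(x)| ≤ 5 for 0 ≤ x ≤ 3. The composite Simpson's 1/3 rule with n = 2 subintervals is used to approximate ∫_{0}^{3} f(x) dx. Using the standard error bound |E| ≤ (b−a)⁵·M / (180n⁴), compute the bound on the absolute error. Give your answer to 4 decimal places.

0.4219

|E| ≤ (3)⁵·5 / (180·2⁴) = 1215/2880 = 0.4219.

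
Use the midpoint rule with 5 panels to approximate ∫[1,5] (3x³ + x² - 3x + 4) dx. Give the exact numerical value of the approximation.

h = (5 − 1)/5 = 0.8.
Midpoints m₁,…,m₅ = 1.4, 2.2, 3, 3.8, 4.6.
f(m₁)=9.992, f(m₂)=34.184, f(m₃)=85, f(m₄)=171.656, f(m₅)=303.368.
h·[f(m₁) + f(m₂) + f(m₃) + f(m₄) + f(m₅)] = 0.8·(604.2) = 483.36.

483.36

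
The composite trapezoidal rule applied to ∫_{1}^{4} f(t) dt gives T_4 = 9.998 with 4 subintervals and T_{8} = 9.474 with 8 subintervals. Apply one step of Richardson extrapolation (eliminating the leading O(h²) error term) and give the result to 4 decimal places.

9.2993

R = (4·T_{8} − T_4) / 3 = (4·9.474 − 9.998)/3 = (27.898)/3 = 9.2993.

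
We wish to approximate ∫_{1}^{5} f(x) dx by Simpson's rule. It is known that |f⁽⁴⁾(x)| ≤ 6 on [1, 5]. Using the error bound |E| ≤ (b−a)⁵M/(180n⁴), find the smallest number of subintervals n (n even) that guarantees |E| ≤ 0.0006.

Need 6144/(180n⁴) ≤ 0.0006.
n⁴ ≥ 6144/(180·0.0006) = 56888.9 ⇒ n ≥ 15.4439, so the smallest even n is 16. (n must be even for Simpson's rule.)

16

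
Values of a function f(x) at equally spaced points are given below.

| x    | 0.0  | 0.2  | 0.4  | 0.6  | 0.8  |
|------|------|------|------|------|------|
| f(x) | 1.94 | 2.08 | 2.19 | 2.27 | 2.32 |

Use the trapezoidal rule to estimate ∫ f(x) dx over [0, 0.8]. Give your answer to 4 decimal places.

1.7340

h = 0.2, n = 4.
(h/2)·[y₀ + 2y₁ + 2y₂ + 2y₃ + y₄] = 0.1·(17.34) = 1.7340.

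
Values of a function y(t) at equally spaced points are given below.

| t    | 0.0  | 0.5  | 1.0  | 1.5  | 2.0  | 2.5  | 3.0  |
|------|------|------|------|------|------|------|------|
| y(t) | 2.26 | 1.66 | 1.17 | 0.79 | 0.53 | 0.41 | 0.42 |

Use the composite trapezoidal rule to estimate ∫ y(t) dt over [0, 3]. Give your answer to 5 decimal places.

2.95000

h = 0.5, n = 6.
(h/2)·[y₀ + 2y₁ + 2y₂ + 2y₃ + 2y₄ + 2y₅ + y₆] = 0.25·(11.80) = 2.95000.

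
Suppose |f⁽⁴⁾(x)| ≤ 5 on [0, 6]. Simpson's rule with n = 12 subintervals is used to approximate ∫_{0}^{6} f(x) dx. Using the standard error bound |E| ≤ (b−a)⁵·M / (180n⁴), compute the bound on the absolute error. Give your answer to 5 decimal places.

0.01042

|E| ≤ (6)⁵·5 / (180·12⁴) = 38880/3732480 = 0.01042.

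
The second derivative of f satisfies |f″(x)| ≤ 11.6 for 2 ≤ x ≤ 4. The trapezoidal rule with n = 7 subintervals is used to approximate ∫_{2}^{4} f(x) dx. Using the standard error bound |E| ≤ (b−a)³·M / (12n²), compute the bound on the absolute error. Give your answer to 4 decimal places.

|E| ≤ (2)³·11.6 / (12·7²) = 92.8/588 = 0.1578.

0.1578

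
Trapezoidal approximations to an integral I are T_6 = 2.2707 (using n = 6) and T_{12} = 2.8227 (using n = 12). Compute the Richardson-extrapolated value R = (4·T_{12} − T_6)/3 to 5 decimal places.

3.00670

R = (4·T_{12} − T_6) / 3 = (4·2.8227 − 2.2707)/3 = (9.0201)/3 = 3.00670.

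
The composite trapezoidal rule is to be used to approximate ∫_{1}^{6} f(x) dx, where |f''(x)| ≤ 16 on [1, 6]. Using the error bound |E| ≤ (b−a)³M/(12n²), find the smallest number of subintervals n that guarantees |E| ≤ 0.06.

Need 2000/(12n²) ≤ 0.06.
n² ≥ 2000/(12·0.06) = 2777.78 ⇒ n ≥ 52.7046, so the smallest n is 53.

53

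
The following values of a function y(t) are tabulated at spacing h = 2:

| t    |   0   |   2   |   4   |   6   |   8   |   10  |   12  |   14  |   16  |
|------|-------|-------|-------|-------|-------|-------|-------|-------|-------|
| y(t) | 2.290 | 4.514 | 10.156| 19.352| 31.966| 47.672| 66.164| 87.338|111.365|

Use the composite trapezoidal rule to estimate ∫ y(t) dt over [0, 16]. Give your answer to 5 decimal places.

h = 2, n = 8.
(h/2)·[y₀ + 2y₁ + 2y₂ + 2y₃ + 2y₄ + 2y₅ + 2y₆ + 2y₇ + y₈] = 1·(647.979) = 647.97900.

647.97900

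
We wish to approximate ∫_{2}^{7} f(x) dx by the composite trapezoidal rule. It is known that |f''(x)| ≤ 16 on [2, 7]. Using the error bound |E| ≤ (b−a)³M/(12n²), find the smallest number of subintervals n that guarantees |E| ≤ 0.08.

Need 2000/(12n²) ≤ 0.08.
n² ≥ 2000/(12·0.08) = 2083.33 ⇒ n ≥ 45.6435, so the smallest n is 46.

46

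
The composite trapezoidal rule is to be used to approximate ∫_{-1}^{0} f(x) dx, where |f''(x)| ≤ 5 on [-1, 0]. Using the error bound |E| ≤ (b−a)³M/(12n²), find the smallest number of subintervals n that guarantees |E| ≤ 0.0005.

Need 5/(12n²) ≤ 0.0005.
n² ≥ 5/(12·0.0005) = 833.333 ⇒ n ≥ 28.8675, so the smallest n is 29.

29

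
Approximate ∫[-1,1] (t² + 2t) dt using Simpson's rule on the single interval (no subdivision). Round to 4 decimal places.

S = (b−a)/6 · [f(-1) + 4f(0) + f(1)] = 0.333333·[(-1) + 4·0 + 3] = 0.6667.

0.6667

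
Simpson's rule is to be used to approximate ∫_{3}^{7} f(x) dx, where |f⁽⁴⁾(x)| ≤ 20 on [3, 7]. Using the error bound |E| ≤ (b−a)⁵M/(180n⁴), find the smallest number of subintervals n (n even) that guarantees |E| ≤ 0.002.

Need 20480/(180n⁴) ≤ 0.002.
n⁴ ≥ 20480/(180·0.002) = 56888.9 ⇒ n ≥ 15.4439, so the smallest even n is 16. (n must be even for Simpson's rule.)

16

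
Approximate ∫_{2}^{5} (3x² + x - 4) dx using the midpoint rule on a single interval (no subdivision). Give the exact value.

M = (b−a)·f(3.5) = 3·(36.25) = 108.75.

108.75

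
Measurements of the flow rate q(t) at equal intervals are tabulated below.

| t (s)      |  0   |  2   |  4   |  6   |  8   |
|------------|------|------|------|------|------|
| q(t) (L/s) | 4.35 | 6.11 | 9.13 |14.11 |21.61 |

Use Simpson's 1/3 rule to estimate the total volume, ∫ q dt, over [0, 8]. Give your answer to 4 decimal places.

83.4000

h = 2, n = 4.
(h/3)·[y₀ + 4y₁ + 2y₂ + 4y₃ + y₄] = 0.666667·(125.10) = 83.4000.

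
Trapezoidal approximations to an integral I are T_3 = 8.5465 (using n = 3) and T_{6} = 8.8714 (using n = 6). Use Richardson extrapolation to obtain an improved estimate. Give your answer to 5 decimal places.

8.97970

R = (4·T_{6} − T_3) / 3 = (4·8.8714 − 8.5465)/3 = (26.9391)/3 = 8.97970.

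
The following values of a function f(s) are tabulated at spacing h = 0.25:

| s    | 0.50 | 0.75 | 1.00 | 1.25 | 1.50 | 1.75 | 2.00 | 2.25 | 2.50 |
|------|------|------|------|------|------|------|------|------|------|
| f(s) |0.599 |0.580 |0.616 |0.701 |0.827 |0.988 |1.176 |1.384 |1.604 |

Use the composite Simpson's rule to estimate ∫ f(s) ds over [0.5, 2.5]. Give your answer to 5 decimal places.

1.83775

h = 0.25, n = 8.
(h/3)·[y₀ + 4y₁ + 2y₂ + 4y₃ + 2y₄ + 4y₅ + 2y₆ + 4y₇ + y₈] = 0.083333·(22.053) = 1.83775.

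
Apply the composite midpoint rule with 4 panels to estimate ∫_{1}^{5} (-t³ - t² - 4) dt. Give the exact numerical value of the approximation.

-210

h = (5 − 1)/4 = 1.
Midpoints m₁,…,m₄ = 1.5, 2.5, 3.5, 4.5.
f(m₁)=-9.625, f(m₂)=-25.875, f(m₃)=-59.125, f(m₄)=-115.375.
h·[f(m₁) + f(m₂) + f(m₃) + f(m₄)] = 1·(-210) = -210.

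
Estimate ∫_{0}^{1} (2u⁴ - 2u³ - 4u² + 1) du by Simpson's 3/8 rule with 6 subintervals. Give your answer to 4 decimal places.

h = (1 − 0)/6 = 0.166667.
Nodes u₀,…,u₆ = 0, 0.166667, 0.333333, 0.5, 0.666667, 0.833333, 1.
f(u) = 2u⁴ - 2u³ - 4u² + 1: f₀=1, f₁=0.881173, f₂=0.506173, f₃=-0.125, f₄=-0.975309, f₅=-1.970679, f₆=-3.
(3h/8)·[f₀ + 3f₁ + 3f₂ + 2f₃ + 3f₄ + 3f₅ + f₆] = 0.0625·(-6.925926) = -0.4329.

-0.4329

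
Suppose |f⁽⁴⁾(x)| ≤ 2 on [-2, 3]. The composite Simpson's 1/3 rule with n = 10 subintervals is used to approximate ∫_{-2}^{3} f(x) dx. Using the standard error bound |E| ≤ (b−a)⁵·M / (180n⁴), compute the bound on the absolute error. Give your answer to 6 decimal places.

|E| ≤ (5)⁵·2 / (180·10⁴) = 6250/1800000 = 0.003472.

0.003472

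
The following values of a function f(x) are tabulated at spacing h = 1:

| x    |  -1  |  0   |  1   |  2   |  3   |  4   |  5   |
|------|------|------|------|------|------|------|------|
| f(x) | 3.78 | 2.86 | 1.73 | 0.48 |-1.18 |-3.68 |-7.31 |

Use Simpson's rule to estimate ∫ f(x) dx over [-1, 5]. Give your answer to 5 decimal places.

h = 1, n = 6.
(h/3)·[y₀ + 4y₁ + 2y₂ + 4y₃ + 2y₄ + 4y₅ + y₆] = 0.333333·(-3.79) = -1.26333.

-1.26333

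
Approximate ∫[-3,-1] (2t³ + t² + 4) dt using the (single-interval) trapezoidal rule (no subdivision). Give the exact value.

-38

T = (b−a)/2 · [f(-3) + f(-1)] = 1·[(-41) + 3] = -38.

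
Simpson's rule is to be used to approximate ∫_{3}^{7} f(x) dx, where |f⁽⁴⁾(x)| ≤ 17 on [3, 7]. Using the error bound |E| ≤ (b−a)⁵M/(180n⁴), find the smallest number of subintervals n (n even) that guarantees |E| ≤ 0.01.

Need 17408/(180n⁴) ≤ 0.01.
n⁴ ≥ 17408/(180·0.01) = 9671.11 ⇒ n ≥ 9.9167, so the smallest even n is 10. (n must be even for Simpson's rule.)

10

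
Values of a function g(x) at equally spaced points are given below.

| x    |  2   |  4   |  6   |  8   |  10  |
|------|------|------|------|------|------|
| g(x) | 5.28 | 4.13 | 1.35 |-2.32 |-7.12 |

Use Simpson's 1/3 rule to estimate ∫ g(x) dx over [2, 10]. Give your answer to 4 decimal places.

h = 2, n = 4.
(h/3)·[y₀ + 4y₁ + 2y₂ + 4y₃ + y₄] = 0.666667·(8.10) = 5.4000.

5.4000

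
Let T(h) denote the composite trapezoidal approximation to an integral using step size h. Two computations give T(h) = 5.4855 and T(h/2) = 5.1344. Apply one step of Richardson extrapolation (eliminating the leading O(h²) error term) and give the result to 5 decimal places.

5.01737

R = (4·T(h/2) − T(h)) / 3 = (4·5.1344 − 5.4855)/3 = (15.0521)/3 = 5.01737.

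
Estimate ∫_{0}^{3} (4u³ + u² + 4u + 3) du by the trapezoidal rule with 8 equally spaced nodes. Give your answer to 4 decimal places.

118.7449

h = (3 − 0)/7 = 0.428571.
Nodes u₀,…,u₇ = 0, 0.428571, 0.857143, 1.285714, 1.714286, 2.142857, 2.571429, 3.
f(u) = 4u³ + u² + 4u + 3: f₀=3, f₁=5.212828, f₂=9.682216, f₃=18.297376, f₄=32.947522, f₅=55.521866, f₆=87.909621, f₇=132.
(h/2)·[f₀ + 2f₁ + 2f₂ + 2f₃ + 2f₄ + 2f₅ + 2f₆ + f₇] = 0.214286·(554.142857) = 118.7449.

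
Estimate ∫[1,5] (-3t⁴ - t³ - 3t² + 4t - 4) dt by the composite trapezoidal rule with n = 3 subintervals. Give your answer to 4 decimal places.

h = (5 − 1)/3 = 1.333333.
Nodes t₀,…,t₃ = 1, 2.333333, 3.666667, 5.
f(t) = -3t⁴ - t³ - 3t² + 4t - 4: f₀=-7, f₁=-112.629630, f₂=-621.222222, f₃=-2059.
(h/2)·[f₀ + 2f₁ + 2f₂ + f₃] = 0.666667·(-3533.703704) = -2355.8025.

-2355.8025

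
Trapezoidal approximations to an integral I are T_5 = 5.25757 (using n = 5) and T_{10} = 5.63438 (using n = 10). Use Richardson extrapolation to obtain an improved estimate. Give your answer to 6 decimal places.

5.759983

R = (4·T_{10} − T_5) / 3 = (4·5.63438 − 5.25757)/3 = (17.27995)/3 = 5.759983.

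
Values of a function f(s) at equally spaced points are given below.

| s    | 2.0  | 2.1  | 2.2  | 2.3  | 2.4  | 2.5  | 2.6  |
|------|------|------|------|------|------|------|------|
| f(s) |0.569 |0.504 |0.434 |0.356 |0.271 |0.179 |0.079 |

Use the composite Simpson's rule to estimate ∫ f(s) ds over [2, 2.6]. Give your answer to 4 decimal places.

0.2071

h = 0.1, n = 6.
(h/3)·[y₀ + 4y₁ + 2y₂ + 4y₃ + 2y₄ + 4y₅ + y₆] = 0.033333·(6.214) = 0.2071.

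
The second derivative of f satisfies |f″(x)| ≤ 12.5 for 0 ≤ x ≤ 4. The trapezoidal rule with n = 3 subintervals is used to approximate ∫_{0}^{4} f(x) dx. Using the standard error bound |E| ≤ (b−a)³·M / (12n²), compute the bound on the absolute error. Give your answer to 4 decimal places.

7.4074

|E| ≤ (4)³·12.5 / (12·3²) = 800/108 = 7.4074.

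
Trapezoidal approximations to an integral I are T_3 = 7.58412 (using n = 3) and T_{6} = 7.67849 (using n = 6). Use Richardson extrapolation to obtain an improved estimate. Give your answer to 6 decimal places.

7.709947

R = (4·T_{6} − T_3) / 3 = (4·7.67849 − 7.58412)/3 = (23.12984)/3 = 7.709947.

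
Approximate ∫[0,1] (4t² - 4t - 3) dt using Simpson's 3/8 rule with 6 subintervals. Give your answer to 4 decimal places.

h = (1 − 0)/6 = 0.166667.
Nodes t₀,…,t₆ = 0, 0.166667, 0.333333, 0.5, 0.666667, 0.833333, 1.
f(t) = 4t² - 4t - 3: f₀=-3, f₁=-3.555556, f₂=-3.888889, f₃=-4, f₄=-3.888889, f₅=-3.555556, f₆=-3.
(3h/8)·[f₀ + 3f₁ + 3f₂ + 2f₃ + 3f₄ + 3f₅ + f₆] = 0.0625·(-58.666667) = -3.6667.

-3.6667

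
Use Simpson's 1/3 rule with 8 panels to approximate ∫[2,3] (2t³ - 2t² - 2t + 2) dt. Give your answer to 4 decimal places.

16.8333

h = (3 − 2)/8 = 0.125.
Nodes t₀,…,t₈ = 2, 2.125, 2.25, 2.375, 2.5, 2.625, 2.75, 2.875, 3.
f(t) = 2t³ - 2t² - 2t + 2: f₀=6, f₁=7.91015625, f₂=10.15625, f₃=12.76171875, f₄=15.75, f₅=19.14453125, f₆=22.96875, f₇=27.24609375, f₈=32.
(h/3)·[f₀ + 4f₁ + 2f₂ + 4f₃ + 2f₄ + 4f₅ + 2f₆ + 4f₇ + f₈] = 0.041667·(404) = 16.8333.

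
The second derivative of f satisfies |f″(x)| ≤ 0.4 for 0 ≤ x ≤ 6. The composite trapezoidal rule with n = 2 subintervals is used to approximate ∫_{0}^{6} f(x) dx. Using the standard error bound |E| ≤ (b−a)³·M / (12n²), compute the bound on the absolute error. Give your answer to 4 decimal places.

1.8000

|E| ≤ (6)³·0.4 / (12·2²) = 86.4/48 = 1.8000.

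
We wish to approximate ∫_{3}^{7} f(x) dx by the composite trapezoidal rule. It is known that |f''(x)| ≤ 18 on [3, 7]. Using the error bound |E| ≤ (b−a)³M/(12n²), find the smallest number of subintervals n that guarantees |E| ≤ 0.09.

33

Need 1152/(12n²) ≤ 0.09.
n² ≥ 1152/(12·0.09) = 1066.67 ⇒ n ≥ 32.6599, so the smallest n is 33.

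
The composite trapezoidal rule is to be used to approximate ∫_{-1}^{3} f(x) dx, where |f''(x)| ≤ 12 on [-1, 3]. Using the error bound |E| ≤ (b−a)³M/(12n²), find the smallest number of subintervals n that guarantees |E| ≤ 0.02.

57

Need 768/(12n²) ≤ 0.02.
n² ≥ 768/(12·0.02) = 3200 ⇒ n ≥ 56.5685, so the smallest n is 57.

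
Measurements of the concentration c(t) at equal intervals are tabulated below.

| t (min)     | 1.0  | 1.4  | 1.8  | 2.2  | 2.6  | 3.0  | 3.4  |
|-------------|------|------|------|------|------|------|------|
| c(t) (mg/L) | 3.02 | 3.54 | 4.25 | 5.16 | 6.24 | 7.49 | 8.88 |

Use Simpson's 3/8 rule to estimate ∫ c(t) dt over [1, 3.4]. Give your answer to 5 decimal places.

h = 0.4, n = 6.
(3h/8)·[y₀ + 3y₁ + 3y₂ + 2y₃ + 3y₄ + 3y₅ + y₆] = 0.15·(86.78) = 13.01700.

13.01700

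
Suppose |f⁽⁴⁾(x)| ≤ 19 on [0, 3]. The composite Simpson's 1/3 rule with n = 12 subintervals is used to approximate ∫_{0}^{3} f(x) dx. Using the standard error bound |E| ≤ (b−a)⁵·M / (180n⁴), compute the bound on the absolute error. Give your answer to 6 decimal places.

|E| ≤ (3)⁵·19 / (180·12⁴) = 4617/3732480 = 0.001237.

0.001237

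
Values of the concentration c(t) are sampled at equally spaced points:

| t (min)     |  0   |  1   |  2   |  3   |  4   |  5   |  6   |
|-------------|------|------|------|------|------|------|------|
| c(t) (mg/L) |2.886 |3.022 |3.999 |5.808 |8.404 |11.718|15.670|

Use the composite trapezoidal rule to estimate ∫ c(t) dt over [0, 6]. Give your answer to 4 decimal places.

h = 1, n = 6.
(h/2)·[y₀ + 2y₁ + 2y₂ + 2y₃ + 2y₄ + 2y₅ + y₆] = 0.5·(84.458) = 42.2290.

42.2290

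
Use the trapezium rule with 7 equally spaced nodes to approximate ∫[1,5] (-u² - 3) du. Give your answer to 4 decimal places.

-53.6296

h = (5 − 1)/6 = 0.666667.
Nodes u₀,…,u₆ = 1, 1.666667, 2.333333, 3, 3.666667, 4.333333, 5.
f(u) = -u² - 3: f₀=-4, f₁=-5.777778, f₂=-8.444444, f₃=-12, f₄=-16.444444, f₅=-21.777778, f₆=-28.
(h/2)·[f₀ + 2f₁ + 2f₂ + 2f₃ + 2f₄ + 2f₅ + f₆] = 0.333333·(-160.888889) = -53.6296.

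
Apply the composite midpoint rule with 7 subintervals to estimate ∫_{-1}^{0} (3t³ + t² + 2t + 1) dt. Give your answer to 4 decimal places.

h = (0 − (-1))/7 = 0.142857.
Midpoints m₁,…,m₇ = -0.928571, -0.785714, -0.642857, -0.5, -0.357143, -0.214286, -0.071429.
f(m₁)=-2.396866, f(m₂)=-1.409257, f(m₃)=-0.669461, f(m₄)=-0.125, f(m₅)=0.276603, f(m₆)=0.587828, f(m₇)=0.861152.
h·[f(m₁) + f(m₂) + f(m₃) + f(m₄) + f(m₅) + f(m₆) + f(m₇)] = 0.142857·(-2.875) = -0.4107.

-0.4107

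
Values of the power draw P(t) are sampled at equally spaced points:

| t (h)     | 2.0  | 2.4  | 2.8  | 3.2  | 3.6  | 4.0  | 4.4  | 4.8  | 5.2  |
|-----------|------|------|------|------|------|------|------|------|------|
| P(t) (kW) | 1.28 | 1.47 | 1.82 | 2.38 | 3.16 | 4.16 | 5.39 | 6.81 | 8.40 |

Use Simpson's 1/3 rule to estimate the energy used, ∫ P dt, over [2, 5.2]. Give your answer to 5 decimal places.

11.96000

h = 0.4, n = 8.
(h/3)·[y₀ + 4y₁ + 2y₂ + 4y₃ + 2y₄ + 4y₅ + 2y₆ + 4y₇ + y₈] = 0.133333·(89.70) = 11.96000.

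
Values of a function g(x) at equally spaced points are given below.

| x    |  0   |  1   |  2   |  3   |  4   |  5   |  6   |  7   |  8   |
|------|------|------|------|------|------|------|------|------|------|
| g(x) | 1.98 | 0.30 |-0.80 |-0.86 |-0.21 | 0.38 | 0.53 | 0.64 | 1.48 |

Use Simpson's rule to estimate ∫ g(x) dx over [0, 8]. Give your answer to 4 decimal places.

1.4467

h = 1, n = 8.
(h/3)·[y₀ + 4y₁ + 2y₂ + 4y₃ + 2y₄ + 4y₅ + 2y₆ + 4y₇ + y₈] = 0.333333·(4.34) = 1.4467.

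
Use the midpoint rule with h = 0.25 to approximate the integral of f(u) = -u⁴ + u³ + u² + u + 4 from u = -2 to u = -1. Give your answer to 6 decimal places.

h = (-1 − (-2))/4 = 0.25.
Midpoints m₁,…,m₄ = -1.875, -1.625, -1.375, -1.125.
f(m₁)=-13.310791015625, f(m₂)=-6.248291015625, f(m₃)=-1.658447265625, f(m₄)=1.114990234375.
h·[f(m₁) + f(m₂) + f(m₃) + f(m₄)] = 0.25·(-20.1025390625) = -5.025635.

-5.025635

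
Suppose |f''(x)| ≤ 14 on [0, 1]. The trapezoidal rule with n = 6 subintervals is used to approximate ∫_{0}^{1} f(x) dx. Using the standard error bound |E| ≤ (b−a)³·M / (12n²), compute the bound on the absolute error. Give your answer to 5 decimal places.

0.03241

|E| ≤ (1)³·14 / (12·6²) = 14/432 = 0.03241.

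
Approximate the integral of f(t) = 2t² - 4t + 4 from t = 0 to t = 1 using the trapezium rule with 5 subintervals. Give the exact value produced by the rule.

2.68

h = (1 − 0)/5 = 0.2.
Nodes t₀,…,t₅ = 0, 0.2, 0.4, 0.6, 0.8, 1.
f(t) = 2t² - 4t + 4: f₀=4, f₁=3.28, f₂=2.72, f₃=2.32, f₄=2.08, f₅=2.
(h/2)·[f₀ + 2f₁ + 2f₂ + 2f₃ + 2f₄ + f₅] = 0.1·(26.8) = 2.68.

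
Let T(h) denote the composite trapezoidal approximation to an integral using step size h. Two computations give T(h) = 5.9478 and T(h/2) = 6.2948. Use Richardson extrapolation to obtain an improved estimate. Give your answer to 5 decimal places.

6.41047

R = (4·T(h/2) − T(h)) / 3 = (4·6.2948 − 5.9478)/3 = (19.2314)/3 = 6.41047.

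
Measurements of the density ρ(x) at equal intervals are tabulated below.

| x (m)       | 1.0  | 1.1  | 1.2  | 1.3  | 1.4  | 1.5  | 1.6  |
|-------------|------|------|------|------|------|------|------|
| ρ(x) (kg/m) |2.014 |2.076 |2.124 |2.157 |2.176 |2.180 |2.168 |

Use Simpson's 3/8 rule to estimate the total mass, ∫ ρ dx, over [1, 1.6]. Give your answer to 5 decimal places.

1.28115

h = 0.1, n = 6.
(3h/8)·[y₀ + 3y₁ + 3y₂ + 2y₃ + 3y₄ + 3y₅ + y₆] = 0.0375·(34.164) = 1.28115.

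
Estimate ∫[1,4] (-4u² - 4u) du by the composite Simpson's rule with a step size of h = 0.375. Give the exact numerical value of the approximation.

h = (4 − 1)/8 = 0.375.
Nodes u₀,…,u₈ = 1, 1.375, 1.75, 2.125, 2.5, 2.875, 3.25, 3.625, 4.
f(u) = -4u² - 4u: f₀=-8, f₁=-13.0625, f₂=-19.25, f₃=-26.5625, f₄=-35, f₅=-44.5625, f₆=-55.25, f₇=-67.0625, f₈=-80.
(h/3)·[f₀ + 4f₁ + 2f₂ + 4f₃ + 2f₄ + 4f₅ + 2f₆ + 4f₇ + f₈] = 0.125·(-912) = -114.

-114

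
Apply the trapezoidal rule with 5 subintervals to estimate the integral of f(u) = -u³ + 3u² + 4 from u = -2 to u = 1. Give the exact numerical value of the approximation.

25.56

h = (1 − (-2))/5 = 0.6.
Nodes u₀,…,u₅ = -2, -1.4, -0.8, -0.2, 0.4, 1.
f(u) = -u³ + 3u² + 4: f₀=24, f₁=12.624, f₂=6.432, f₃=4.128, f₄=4.416, f₅=6.
(h/2)·[f₀ + 2f₁ + 2f₂ + 2f₃ + 2f₄ + f₅] = 0.3·(85.2) = 25.56.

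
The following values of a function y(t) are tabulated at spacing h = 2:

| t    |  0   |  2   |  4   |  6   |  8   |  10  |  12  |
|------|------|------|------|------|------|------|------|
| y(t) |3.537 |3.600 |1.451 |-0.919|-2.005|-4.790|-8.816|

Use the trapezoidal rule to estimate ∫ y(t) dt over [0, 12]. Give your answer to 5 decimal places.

-10.60500

h = 2, n = 6.
(h/2)·[y₀ + 2y₁ + 2y₂ + 2y₃ + 2y₄ + 2y₅ + y₆] = 1·(-10.605) = -10.60500.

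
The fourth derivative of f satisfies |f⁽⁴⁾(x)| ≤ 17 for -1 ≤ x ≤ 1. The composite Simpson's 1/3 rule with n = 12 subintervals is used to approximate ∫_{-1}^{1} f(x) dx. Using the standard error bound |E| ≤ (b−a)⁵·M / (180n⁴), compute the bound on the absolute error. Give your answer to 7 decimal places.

0.0001457

|E| ≤ (2)⁵·17 / (180·12⁴) = 544/3732480 = 0.0001457.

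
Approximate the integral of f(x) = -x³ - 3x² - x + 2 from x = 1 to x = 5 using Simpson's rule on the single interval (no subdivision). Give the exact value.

-284

S = (b−a)/6 · [f(1) + 4f(3) + f(5)] = 0.666667·[(-3) + 4·(-55) + (-203)] = -284.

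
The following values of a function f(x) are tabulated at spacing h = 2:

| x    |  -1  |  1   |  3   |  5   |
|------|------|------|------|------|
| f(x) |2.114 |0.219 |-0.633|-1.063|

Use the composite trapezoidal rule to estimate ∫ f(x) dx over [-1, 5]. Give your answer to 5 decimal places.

0.22300

h = 2, n = 3.
(h/2)·[y₀ + 2y₁ + 2y₂ + y₃] = 1·(0.223) = 0.22300.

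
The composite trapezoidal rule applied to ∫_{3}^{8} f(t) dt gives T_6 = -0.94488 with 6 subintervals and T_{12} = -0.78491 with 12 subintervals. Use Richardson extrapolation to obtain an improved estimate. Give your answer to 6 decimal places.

-0.731587

R = (4·T_{12} − T_6) / 3 = (4·(-0.78491) − (-0.94488))/3 = (-2.19476)/3 = -0.731587.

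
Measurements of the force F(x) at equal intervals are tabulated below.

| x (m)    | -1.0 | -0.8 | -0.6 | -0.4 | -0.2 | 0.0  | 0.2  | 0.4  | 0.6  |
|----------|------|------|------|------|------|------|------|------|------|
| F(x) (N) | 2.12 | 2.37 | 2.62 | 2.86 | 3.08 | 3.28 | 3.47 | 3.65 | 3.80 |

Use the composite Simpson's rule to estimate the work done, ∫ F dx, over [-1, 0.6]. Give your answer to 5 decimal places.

h = 0.2, n = 8.
(h/3)·[y₀ + 4y₁ + 2y₂ + 4y₃ + 2y₄ + 4y₅ + 2y₆ + 4y₇ + y₈] = 0.066667·(72.90) = 4.86000.

4.86000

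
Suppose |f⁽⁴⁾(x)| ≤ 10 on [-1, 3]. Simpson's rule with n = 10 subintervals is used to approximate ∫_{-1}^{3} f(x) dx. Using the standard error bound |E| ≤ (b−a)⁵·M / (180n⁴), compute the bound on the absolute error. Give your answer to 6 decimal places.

|E| ≤ (4)⁵·10 / (180·10⁴) = 10240/1800000 = 0.005689.

0.005689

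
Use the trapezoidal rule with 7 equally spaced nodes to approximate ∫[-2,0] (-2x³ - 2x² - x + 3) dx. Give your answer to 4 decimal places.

h = (0 − (-2))/6 = 0.333333.
Nodes x₀,…,x₆ = -2, -1.666667, -1.333333, -1, -0.666667, -0.333333, 0.
f(x) = -2x³ - 2x² - x + 3: f₀=13, f₁=8.370370, f₂=5.518519, f₃=4, f₄=3.370370, f₅=3.185185, f₆=3.
(h/2)·[f₀ + 2f₁ + 2f₂ + 2f₃ + 2f₄ + 2f₅ + f₆] = 0.166667·(64.888889) = 10.8148.

10.8148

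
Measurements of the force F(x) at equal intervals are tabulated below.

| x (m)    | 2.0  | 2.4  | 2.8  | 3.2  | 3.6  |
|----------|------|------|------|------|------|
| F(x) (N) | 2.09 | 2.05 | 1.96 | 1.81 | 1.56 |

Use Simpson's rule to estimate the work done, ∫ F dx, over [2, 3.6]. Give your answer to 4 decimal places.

3.0680

h = 0.4, n = 4.
(h/3)·[y₀ + 4y₁ + 2y₂ + 4y₃ + y₄] = 0.133333·(23.01) = 3.0680.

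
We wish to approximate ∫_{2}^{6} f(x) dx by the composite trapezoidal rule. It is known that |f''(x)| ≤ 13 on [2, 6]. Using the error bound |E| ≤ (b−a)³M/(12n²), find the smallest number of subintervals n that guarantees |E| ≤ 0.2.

Need 832/(12n²) ≤ 0.2.
n² ≥ 832/(12·0.2) = 346.667 ⇒ n ≥ 18.6190, so the smallest n is 19.

19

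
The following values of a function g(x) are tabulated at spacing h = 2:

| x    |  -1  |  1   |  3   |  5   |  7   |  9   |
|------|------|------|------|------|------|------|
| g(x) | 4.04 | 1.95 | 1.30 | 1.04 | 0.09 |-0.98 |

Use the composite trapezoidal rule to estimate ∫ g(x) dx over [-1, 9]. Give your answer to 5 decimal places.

11.82000

h = 2, n = 5.
(h/2)·[y₀ + 2y₁ + 2y₂ + 2y₃ + 2y₄ + y₅] = 1·(11.82) = 11.82000.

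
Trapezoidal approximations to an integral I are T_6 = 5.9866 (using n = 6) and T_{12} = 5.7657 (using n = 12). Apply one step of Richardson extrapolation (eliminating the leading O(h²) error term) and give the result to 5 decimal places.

5.69207

R = (4·T_{12} − T_6) / 3 = (4·5.7657 − 5.9866)/3 = (17.0762)/3 = 5.69207.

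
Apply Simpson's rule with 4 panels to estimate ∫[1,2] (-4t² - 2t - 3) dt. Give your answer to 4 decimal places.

h = (2 − 1)/4 = 0.25.
Nodes t₀,…,t₄ = 1, 1.25, 1.5, 1.75, 2.
f(t) = -4t² - 2t - 3: f₀=-9, f₁=-11.75, f₂=-15, f₃=-18.75, f₄=-23.
(h/3)·[f₀ + 4f₁ + 2f₂ + 4f₃ + f₄] = 0.083333·(-184) = -15.3333.

-15.3333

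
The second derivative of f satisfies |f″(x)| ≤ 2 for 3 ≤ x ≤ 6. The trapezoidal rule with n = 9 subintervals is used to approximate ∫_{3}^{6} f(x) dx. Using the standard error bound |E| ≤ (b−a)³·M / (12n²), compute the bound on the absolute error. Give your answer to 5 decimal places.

|E| ≤ (3)³·2 / (12·9²) = 54/972 = 0.05556.

0.05556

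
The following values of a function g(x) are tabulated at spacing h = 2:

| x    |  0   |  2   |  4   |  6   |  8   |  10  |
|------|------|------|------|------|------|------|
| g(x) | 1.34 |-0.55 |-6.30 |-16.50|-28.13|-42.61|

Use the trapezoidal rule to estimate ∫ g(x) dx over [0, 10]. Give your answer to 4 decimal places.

-144.2300

h = 2, n = 5.
(h/2)·[y₀ + 2y₁ + 2y₂ + 2y₃ + 2y₄ + y₅] = 1·(-144.23) = -144.2300.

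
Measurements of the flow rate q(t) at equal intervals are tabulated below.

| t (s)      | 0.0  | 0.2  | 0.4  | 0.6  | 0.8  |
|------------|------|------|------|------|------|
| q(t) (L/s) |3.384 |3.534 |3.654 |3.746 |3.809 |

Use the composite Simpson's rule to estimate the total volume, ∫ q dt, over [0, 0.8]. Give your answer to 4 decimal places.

h = 0.2, n = 4.
(h/3)·[y₀ + 4y₁ + 2y₂ + 4y₃ + y₄] = 0.066667·(43.621) = 2.9081.

2.9081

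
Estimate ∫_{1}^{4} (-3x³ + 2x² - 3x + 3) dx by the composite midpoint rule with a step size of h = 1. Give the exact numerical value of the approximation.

h = (4 − 1)/3 = 1.
Midpoints m₁,…,m₃ = 1.5, 2.5, 3.5.
f(m₁)=-7.125, f(m₂)=-38.875, f(m₃)=-111.625.
h·[f(m₁) + f(m₂) + f(m₃)] = 1·(-157.625) = -157.625.

-157.625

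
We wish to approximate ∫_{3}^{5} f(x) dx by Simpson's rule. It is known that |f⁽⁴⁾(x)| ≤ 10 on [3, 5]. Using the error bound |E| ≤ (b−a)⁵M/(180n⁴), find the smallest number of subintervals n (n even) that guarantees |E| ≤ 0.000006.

24

Need 320/(180n⁴) ≤ 0.000006.
n⁴ ≥ 320/(180·0.000006) = 296296 ⇒ n ≥ 23.3309, so the smallest even n is 24. (n must be even for Simpson's rule.)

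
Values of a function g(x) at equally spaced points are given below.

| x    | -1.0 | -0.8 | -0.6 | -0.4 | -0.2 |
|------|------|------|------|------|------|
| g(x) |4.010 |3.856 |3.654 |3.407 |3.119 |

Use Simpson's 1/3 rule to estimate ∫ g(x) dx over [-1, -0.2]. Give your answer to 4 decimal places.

2.8993

h = 0.2, n = 4.
(h/3)·[y₀ + 4y₁ + 2y₂ + 4y₃ + y₄] = 0.066667·(43.489) = 2.8993.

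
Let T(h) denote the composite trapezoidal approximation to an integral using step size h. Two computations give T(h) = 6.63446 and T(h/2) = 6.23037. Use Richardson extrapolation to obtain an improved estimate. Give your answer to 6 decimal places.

6.095673

R = (4·T(h/2) − T(h)) / 3 = (4·6.23037 − 6.63446)/3 = (18.28702)/3 = 6.095673.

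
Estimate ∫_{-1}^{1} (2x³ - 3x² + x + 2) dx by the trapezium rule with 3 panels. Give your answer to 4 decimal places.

h = (1 − (-1))/3 = 0.666667.
Nodes x₀,…,x₃ = -1, -0.333333, 0.333333, 1.
f(x) = 2x³ - 3x² + x + 2: f₀=-4, f₁=1.259259, f₂=2.074074, f₃=2.
(h/2)·[f₀ + 2f₁ + 2f₂ + f₃] = 0.333333·(4.666667) = 1.5556.

1.5556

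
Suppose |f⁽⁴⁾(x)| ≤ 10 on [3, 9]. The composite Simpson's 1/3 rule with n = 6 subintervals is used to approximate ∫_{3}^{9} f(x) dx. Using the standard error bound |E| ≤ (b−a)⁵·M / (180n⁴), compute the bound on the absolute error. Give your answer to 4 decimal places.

0.3333

|E| ≤ (6)⁵·10 / (180·6⁴) = 77760/233280 = 0.3333.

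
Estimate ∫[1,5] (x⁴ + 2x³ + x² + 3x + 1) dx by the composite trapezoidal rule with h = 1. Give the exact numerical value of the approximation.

1072

h = (5 − 1)/4 = 1.
Nodes x₀,…,x₄ = 1, 2, 3, 4, 5.
f(x) = x⁴ + 2x³ + x² + 3x + 1: f₀=8, f₁=43, f₂=154, f₃=413, f₄=916.
(h/2)·[f₀ + 2f₁ + 2f₂ + 2f₃ + f₄] = 0.5·(2144) = 1072.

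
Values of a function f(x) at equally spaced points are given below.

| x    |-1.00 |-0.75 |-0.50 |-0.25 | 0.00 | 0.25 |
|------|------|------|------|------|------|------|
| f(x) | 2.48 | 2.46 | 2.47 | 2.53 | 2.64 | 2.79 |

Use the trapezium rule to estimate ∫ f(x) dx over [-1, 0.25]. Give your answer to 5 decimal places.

3.18375

h = 0.25, n = 5.
(h/2)·[y₀ + 2y₁ + 2y₂ + 2y₃ + 2y₄ + y₅] = 0.125·(25.47) = 3.18375.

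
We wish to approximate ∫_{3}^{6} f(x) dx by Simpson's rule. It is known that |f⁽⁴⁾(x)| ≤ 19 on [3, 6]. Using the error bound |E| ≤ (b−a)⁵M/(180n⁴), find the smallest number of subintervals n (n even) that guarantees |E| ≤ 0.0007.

14

Need 4617/(180n⁴) ≤ 0.0007.
n⁴ ≥ 4617/(180·0.0007) = 36642.9 ⇒ n ≥ 13.8356, so the smallest even n is 14. (n must be even for Simpson's rule.)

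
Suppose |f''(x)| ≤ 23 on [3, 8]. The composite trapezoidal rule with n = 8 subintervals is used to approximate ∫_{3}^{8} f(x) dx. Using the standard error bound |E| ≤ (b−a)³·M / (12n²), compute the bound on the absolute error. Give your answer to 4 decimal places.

3.7435

|E| ≤ (5)³·23 / (12·8²) = 2875/768 = 3.7435.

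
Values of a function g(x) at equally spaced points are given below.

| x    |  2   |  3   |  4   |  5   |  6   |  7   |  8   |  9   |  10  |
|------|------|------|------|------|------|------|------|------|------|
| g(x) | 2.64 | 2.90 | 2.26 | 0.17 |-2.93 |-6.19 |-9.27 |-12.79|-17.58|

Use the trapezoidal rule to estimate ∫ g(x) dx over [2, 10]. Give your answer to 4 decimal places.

-33.3200

h = 1, n = 8.
(h/2)·[y₀ + 2y₁ + 2y₂ + 2y₃ + 2y₄ + 2y₅ + 2y₆ + 2y₇ + y₈] = 0.5·(-66.64) = -33.3200.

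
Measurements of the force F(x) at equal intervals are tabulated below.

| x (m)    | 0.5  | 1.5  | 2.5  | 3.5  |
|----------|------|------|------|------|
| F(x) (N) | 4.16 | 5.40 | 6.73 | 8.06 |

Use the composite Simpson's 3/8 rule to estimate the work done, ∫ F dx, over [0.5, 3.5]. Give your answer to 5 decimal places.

h = 1, n = 3.
(3h/8)·[y₀ + 3y₁ + 3y₂ + y₃] = 0.375·(48.61) = 18.22875.

18.22875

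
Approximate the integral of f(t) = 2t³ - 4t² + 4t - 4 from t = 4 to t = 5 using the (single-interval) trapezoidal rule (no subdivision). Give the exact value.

121

T = (b−a)/2 · [f(4) + f(5)] = 0.5·[76 + 166] = 121.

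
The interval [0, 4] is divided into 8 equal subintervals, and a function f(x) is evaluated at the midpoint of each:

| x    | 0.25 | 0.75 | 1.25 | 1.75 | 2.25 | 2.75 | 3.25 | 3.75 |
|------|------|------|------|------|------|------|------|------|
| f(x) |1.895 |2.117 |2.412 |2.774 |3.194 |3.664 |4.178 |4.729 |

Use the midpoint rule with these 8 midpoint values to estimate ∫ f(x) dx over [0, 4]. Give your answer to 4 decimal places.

12.4815

h = 0.5, n = 8.
h·[y(m₁) + y(m₂) + y(m₃) + y(m₄) + y(m₅) + y(m₆) + y(m₇) + y(m₈)] = 0.5·(24.963) = 12.4815.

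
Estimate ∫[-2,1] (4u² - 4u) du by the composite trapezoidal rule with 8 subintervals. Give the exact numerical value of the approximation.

h = (1 − (-2))/8 = 0.375.
Nodes u₀,…,u₈ = -2, -1.625, -1.25, -0.875, -0.5, -0.125, 0.25, 0.625, 1.
f(u) = 4u² - 4u: f₀=24, f₁=17.0625, f₂=11.25, f₃=6.5625, f₄=3, f₅=0.5625, f₆=-0.75, f₇=-0.9375, f₈=0.
(h/2)·[f₀ + 2f₁ + 2f₂ + 2f₃ + 2f₄ + 2f₅ + 2f₆ + 2f₇ + f₈] = 0.1875·(97.5) = 18.28125.

18.28125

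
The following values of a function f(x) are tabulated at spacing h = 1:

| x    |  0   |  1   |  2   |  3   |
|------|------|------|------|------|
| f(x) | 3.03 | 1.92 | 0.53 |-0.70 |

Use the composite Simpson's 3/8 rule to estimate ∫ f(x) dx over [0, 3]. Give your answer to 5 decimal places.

3.63000

h = 1, n = 3.
(3h/8)·[y₀ + 3y₁ + 3y₂ + y₃] = 0.375·(9.68) = 3.63000.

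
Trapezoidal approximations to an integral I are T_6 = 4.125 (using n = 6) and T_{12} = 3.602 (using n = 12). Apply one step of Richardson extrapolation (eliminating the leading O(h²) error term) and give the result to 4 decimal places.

R = (4·T_{12} − T_6) / 3 = (4·3.602 − 4.125)/3 = (10.283)/3 = 3.4277.

3.4277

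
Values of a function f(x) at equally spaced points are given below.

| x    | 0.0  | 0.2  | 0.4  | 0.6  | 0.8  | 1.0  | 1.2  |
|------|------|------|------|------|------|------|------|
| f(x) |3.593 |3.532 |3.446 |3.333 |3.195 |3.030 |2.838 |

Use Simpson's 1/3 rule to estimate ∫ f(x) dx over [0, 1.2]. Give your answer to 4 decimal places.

h = 0.2, n = 6.
(h/3)·[y₀ + 4y₁ + 2y₂ + 4y₃ + 2y₄ + 4y₅ + y₆] = 0.066667·(59.293) = 3.9529.

3.9529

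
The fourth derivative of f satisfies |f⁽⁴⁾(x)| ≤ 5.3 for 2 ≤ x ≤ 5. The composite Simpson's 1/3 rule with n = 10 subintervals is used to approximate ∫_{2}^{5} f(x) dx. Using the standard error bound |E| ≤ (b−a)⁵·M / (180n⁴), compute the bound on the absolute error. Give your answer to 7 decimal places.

0.0007155

|E| ≤ (3)⁵·5.3 / (180·10⁴) = 1287.9/1800000 = 0.0007155.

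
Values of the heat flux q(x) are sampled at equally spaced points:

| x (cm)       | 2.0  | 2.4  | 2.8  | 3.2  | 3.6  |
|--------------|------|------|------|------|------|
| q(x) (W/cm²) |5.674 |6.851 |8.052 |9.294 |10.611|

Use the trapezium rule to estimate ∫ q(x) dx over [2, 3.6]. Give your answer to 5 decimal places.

12.93580

h = 0.4, n = 4.
(h/2)·[y₀ + 2y₁ + 2y₂ + 2y₃ + y₄] = 0.2·(64.679) = 12.93580.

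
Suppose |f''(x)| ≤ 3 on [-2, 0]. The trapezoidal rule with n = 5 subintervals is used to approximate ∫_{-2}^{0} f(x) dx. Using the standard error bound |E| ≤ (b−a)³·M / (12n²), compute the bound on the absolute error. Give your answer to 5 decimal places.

0.08000

|E| ≤ (2)³·3 / (12·5²) = 24/300 = 0.08000.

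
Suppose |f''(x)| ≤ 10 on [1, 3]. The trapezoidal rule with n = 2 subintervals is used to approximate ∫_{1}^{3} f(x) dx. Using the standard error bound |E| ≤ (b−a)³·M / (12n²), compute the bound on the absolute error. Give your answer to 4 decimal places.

1.6667

|E| ≤ (2)³·10 / (12·2²) = 80/48 = 1.6667.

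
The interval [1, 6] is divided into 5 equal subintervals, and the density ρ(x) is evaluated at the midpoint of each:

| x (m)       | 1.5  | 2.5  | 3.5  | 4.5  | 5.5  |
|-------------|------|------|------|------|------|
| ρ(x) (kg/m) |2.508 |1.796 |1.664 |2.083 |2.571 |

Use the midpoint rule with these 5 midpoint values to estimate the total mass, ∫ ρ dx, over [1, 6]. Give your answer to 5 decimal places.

10.62200

h = 1, n = 5.
h·[y(m₁) + y(m₂) + y(m₃) + y(m₄) + y(m₅)] = 1·(10.622) = 10.62200.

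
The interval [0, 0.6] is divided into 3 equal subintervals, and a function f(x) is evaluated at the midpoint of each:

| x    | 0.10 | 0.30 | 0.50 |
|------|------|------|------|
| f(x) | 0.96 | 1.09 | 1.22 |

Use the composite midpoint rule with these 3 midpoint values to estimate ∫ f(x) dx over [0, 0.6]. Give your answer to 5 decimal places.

h = 0.2, n = 3.
h·[y(m₁) + y(m₂) + y(m₃)] = 0.2·(3.27) = 0.65400.

0.65400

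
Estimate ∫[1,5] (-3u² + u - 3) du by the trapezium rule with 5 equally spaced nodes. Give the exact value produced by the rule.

-126

h = (5 − 1)/4 = 1.
Nodes u₀,…,u₄ = 1, 2, 3, 4, 5.
f(u) = -3u² + u - 3: f₀=-5, f₁=-13, f₂=-27, f₃=-47, f₄=-73.
(h/2)·[f₀ + 2f₁ + 2f₂ + 2f₃ + f₄] = 0.5·(-252) = -126.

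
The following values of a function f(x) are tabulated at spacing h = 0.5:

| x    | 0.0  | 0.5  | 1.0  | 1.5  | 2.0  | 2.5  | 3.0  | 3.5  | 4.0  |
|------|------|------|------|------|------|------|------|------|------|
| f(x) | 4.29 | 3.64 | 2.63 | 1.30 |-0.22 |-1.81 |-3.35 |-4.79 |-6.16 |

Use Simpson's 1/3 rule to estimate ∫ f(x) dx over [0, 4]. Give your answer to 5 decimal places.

h = 0.5, n = 8.
(h/3)·[y₀ + 4y₁ + 2y₂ + 4y₃ + 2y₄ + 4y₅ + 2y₆ + 4y₇ + y₈] = 0.166667·(-10.39) = -1.73167.

-1.73167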